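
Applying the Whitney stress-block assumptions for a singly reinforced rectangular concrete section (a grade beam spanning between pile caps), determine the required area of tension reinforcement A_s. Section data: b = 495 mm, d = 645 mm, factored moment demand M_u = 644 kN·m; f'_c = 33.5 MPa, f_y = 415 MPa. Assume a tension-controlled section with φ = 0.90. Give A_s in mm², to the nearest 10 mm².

M_n = M_u/φ = 644/0.90 = 715.556 kN·m.
With M_n = 0.85 f'_c a b (d − a/2), solve the quadratic for a:
a = d − √(d² − 2M_n/(0.85 f'_c b)) = 645 − √(645² − 2 × 715.556×10⁶/(0.85 × 33.5 × 495)) = 84.20 mm.
A_s = 0.85 f'_c a b / f_y = 0.85 × 33.5 × 84.20 × 495 / 415 = 2859.8 mm².

A_s ≈ 2860 mm²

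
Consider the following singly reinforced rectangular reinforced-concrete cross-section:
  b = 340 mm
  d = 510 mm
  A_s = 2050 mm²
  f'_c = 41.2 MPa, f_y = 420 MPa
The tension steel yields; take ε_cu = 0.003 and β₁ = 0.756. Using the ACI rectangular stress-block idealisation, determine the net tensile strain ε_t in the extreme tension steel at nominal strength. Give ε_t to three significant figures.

a = A_s f_y/(0.85 f'_c b) = 72.31 mm.
β₁ = 0.756, so c = a/β₁ = 72.31/0.756 = 95.65 mm.
From the linear strain diagram with ε_cu = 0.003: ε_t = 0.003 (d − c)/c = 0.003 × (510 − 95.65)/95.65 = 0.0130.
Since ε_t ≥ 0.005, the section is tension-controlled.

ε_t ≈ 0.0130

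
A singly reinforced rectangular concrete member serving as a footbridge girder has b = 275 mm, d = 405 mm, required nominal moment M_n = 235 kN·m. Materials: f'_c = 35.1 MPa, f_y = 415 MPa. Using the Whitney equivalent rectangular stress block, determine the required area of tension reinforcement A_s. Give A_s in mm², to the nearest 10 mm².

With M_n = 0.85 f'_c a b (d − a/2), solve the quadratic for a:
a = d − √(d² − 2M_n/(0.85 f'_c b)) = 405 − √(405² − 2 × 235×10⁶/(0.85 × 35.1 × 275)) = 78.29 mm.
A_s = 0.85 f'_c a b / f_y = 0.85 × 35.1 × 78.29 × 275 / 415 = 1547.8 mm².

A_s ≈ 1550 mm²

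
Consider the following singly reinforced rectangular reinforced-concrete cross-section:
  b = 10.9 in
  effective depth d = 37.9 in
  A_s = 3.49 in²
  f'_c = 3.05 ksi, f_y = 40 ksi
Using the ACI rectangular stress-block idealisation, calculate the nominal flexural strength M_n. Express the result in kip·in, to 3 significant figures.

M_n ≈ 4950 kip·in

T = A_s f_y = 3.49 × 40 = 139.6 kips.
a = T/(0.85 f'_c b) = 139.6/(0.85 × 3.05 × 10.9) = 4.940 in.
M_n = T(d − a/2) = 139.6 × (37.9 − 2.47) = 4946.0 kip·in.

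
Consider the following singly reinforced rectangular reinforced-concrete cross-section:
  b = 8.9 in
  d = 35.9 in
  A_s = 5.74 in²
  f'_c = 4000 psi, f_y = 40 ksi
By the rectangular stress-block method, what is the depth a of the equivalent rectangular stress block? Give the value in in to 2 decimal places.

T = A_s f_y = 5.74 × 40 = 229.6 kips.
a = T/(0.85 f'_c b) = 229.6/(0.85 × 4 × 8.9) = 7.59 in.

a ≈ 7.59 in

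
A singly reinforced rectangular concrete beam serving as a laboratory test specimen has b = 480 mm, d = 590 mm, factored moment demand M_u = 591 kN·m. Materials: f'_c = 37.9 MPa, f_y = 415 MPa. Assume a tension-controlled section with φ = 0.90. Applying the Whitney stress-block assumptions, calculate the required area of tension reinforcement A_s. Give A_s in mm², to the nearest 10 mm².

M_n = M_u/φ = 591/0.90 = 656.667 kN·m.
With M_n = 0.85 f'_c a b (d − a/2), solve the quadratic for a:
a = d − √(d² − 2M_n/(0.85 f'_c b)) = 590 − √(590² − 2 × 656.667×10⁶/(0.85 × 37.9 × 480)) = 77.00 mm.
A_s = 0.85 f'_c a b / f_y = 0.85 × 37.9 × 77.00 × 480 / 415 = 2869.1 mm².

A_s ≈ 2870 mm²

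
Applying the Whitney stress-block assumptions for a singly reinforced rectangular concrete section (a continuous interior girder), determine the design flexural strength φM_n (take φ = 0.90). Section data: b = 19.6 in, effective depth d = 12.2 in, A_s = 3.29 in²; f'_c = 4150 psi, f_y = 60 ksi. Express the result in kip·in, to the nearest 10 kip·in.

φM_n ≈ 1910 kip·in

T = A_s f_y = 3.29 × 60 = 197.4 kips.
a = T/(0.85 f'_c b) = 197.4/(0.85 × 4.15 × 19.6) = 2.855 in.
M_n = T(d − a/2) = 197.4 × (12.2 − 1.4275) = 2126.5 kip·in.
φM_n = 0.90 × 2126.5 = 1913.9 kip·in.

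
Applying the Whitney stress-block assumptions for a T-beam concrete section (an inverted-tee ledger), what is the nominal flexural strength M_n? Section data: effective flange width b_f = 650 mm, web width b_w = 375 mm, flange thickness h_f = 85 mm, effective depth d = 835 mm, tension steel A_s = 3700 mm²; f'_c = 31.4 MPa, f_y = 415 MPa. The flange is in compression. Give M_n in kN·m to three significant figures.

Tension: T = A_s f_y = 3700 × 415 = 1535500 N.
Try a within the flange: a = T/(0.85 f'_c b_f) = 1535500/(0.85 × 31.4 × 650) = 88.51 mm.
a = 88.51 > h_f = 85 mm: the block extends into the web. Split into flange-overhang and web parts.
C_f = 0.85 f'_c (b_f − b_w) h_f = 0.85 × 31.4 × (650 − 375) × 85 = 623879 N.
Remaining web compression depth: a_w = (T − C_f)/(0.85 f'_c b_w) = (1535500 − 623879)/(0.85 × 31.4 × 375) = 91.08 mm.
M_n = C_f(d − h_f/2) + (T − C_f)(d − a_w/2) = 623879 × (835 − 42.5) + 911621 × (835 − 45.54) = 494.42 + 719.69 = 1214.11 × 10⁶ N·mm.
M_n = 1214.11 kN·m.

M_n ≈ 1210 kN·m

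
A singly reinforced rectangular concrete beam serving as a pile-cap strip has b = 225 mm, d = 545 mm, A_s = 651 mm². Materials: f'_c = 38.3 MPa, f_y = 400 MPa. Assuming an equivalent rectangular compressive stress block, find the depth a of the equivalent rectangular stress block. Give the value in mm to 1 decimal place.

a ≈ 35.6 mm

T = A_s f_y = 651 × 400 = 260400 N = 260.4 kN.
Setting C = 0.85 f'_c a b equal to T: a = 260400/(0.85 × 38.3 × 225) = 35.6 mm.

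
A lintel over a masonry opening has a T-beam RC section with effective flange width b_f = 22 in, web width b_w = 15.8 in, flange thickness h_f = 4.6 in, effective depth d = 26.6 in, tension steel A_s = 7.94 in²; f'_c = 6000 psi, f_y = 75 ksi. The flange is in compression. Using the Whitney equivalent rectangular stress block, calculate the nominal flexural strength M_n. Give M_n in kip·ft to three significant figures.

Tension: T = A_s f_y = 7.94 × 75 = 595.5 kips.
Try a within the flange: a = T/(0.85 f'_c b_f) = 595.5/(0.85 × 6 × 22) = 5.307 in.
a = 5.307 > h_f = 4.6 in: the block extends into the web. Split into flange-overhang and web parts.
C_f = 0.85 f'_c (b_f − b_w) h_f = 0.85 × 6 × (22 − 15.8) × 4.6 = 145.5 kips.
Remaining web compression depth: a_w = (T − C_f)/(0.85 f'_c b_w) = (595.5 − 145.5)/(0.85 × 6 × 15.8) = 5.585 in.
M_n = C_f(d − h_f/2) + (T − C_f)(d − a_w/2) = 145.5 × (26.6 − 2.3) + 450 × (26.6 − 2.7925) = 3535.7 + 10713.4 = 14249.1 kip·in.
M_n = 14249.1/12 = 1187.43 kip·ft.

M_n ≈ 1190 kip·ft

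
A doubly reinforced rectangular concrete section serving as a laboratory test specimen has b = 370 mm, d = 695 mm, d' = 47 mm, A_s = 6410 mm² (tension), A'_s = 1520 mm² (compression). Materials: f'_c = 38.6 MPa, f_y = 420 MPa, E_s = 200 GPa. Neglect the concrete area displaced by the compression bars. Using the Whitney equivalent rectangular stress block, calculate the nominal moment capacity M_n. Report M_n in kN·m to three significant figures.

Assume both tension and compression steel yield.
Net tension couple steel: A_s − A'_s = 4890 mm².
a = (A_s − A'_s) f_y / (0.85 f'_c b) = 2053800/(0.85 × 38.6 × 370) = 169.18 mm.
c = a/β₁ = 169.18/0.774 = 218.58 mm; ε'_s = 0.003(c − d')/c = 0.0024 ≥ f_y/E_s = 0.0021, so compression steel does yield.
M_n = (A_s − A'_s) f_y (d − a/2) + A'_s f_y (d − d') = [2053800 × (695 − 84.59) + 638400 × (695 − 47)] × 10⁻⁶ = 1253.66 + 413.68 = 1667.34 kN·m.

M_n ≈ 1670 kN·m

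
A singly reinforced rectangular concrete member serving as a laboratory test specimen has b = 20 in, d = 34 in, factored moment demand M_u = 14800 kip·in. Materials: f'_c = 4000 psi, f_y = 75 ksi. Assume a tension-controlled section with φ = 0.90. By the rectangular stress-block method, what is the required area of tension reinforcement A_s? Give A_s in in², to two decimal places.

A_s ≈ 7.32 in²

M_n = M_u/φ = 14800/0.90 = 16444.4 kip·in.
From M_n = 0.85 f'_c a b (d − a/2):
a = d − √(d² − 2M_n/(0.85 f'_c b)) = 34 − √(34² − 2 × 16444.4/(0.85 × 4 × 20)) = 8.070 in.
A_s = 0.85 f'_c a b / f_y = 0.85 × 4 × 8.070 × 20 / 75 = 7.317 in².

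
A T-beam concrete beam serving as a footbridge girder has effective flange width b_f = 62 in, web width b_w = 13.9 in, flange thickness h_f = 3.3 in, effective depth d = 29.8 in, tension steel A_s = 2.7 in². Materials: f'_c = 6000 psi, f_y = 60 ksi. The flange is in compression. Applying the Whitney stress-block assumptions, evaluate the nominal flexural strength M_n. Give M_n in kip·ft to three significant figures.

Tension: T = A_s f_y = 2.7 × 60 = 162 kips.
Try a within the flange: a = T/(0.85 f'_c b_f) = 162/(0.85 × 6 × 62) = 0.512 in.
Since a = 0.512 ≤ h_f = 3.3 in, the stress block lies entirely in the flange; analyse as a rectangular beam of width b_f.
M_n = T(d − a/2) = 162 × (29.8 − 0.256) = 4786.1 kip·in.
M_n = 4786.1/12 = 398.84 kip·ft.

M_n ≈ 399 kip·ft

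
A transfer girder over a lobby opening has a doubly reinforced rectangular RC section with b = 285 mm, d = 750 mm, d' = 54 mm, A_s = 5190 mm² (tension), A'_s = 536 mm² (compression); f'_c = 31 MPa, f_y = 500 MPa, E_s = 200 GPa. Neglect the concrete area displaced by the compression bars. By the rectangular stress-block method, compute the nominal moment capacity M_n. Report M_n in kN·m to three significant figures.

Assume both tension and compression steel yield.
Net tension couple steel: A_s − A'_s = 4654 mm².
a = (A_s − A'_s) f_y / (0.85 f'_c b) = 2327000/(0.85 × 31 × 285) = 309.86 mm.
c = a/β₁ = 309.86/0.829 = 373.78 mm; ε'_s = 0.003(c − d')/c = 0.0026 ≥ f_y/E_s = 0.0025, so compression steel does yield.
M_n = (A_s − A'_s) f_y (d − a/2) + A'_s f_y (d − d') = [2327000 × (750 − 154.93) + 268000 × (750 − 54)] × 10⁻⁶ = 1384.73 + 186.53 = 1571.26 kN·m.

M_n ≈ 1570 kN·m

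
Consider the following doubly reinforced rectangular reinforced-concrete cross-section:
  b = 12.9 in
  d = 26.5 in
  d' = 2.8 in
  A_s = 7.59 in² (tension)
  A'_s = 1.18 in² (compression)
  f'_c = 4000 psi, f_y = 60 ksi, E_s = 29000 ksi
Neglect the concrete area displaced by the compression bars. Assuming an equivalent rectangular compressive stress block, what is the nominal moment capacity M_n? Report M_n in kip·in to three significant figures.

Assume both steels yield.
a = (A_s − A'_s) f_y/(0.85 f'_c b) = (7.59 − 1.18) × 60/(0.85 × 4 × 12.9) = 8.769 in.
c = a/β₁ = 8.769/0.85 = 10.316 in; ε'_s = 0.003(c − d')/c = 0.0022 ≥ ε_y = 0.0021, so the compression steel yields.
M_n = (A_s − A'_s) f_y (d − a/2) + A'_s f_y (d − d') = 384.6 × (26.5 − 4.3845) + 70.8 × (26.5 − 2.8) = 8505.6 + 1678.0 = 10183.6 kip·in.

M_n ≈ 10200 kip·in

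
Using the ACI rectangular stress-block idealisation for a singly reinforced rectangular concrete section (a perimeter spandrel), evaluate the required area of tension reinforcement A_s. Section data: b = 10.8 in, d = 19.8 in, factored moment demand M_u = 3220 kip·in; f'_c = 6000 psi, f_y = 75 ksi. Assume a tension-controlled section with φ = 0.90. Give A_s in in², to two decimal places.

M_n = M_u/φ = 3220/0.90 = 3577.78 kip·in.
From M_n = 0.85 f'_c a b (d − a/2):
a = d − √(d² − 2M_n/(0.85 f'_c b)) = 19.8 − √(19.8² − 2 × 3577.78/(0.85 × 6 × 10.8)) = 3.610 in.
A_s = 0.85 f'_c a b / f_y = 0.85 × 6 × 3.610 × 10.8 / 75 = 2.651 in².

A_s ≈ 2.65 in²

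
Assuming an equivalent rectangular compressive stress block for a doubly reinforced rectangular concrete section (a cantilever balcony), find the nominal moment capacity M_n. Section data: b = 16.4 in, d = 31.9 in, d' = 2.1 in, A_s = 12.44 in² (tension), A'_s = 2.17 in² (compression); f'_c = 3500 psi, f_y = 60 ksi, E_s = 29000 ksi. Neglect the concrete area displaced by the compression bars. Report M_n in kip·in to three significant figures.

M_n ≈ 19600 kip·in

Assume both steels yield.
a = (A_s − A'_s) f_y/(0.85 f'_c b) = (12.44 − 2.17) × 60/(0.85 × 3.5 × 16.4) = 12.630 in.
c = a/β₁ = 12.630/0.85 = 14.859 in; ε'_s = 0.003(c − d')/c = 0.0026 ≥ ε_y = 0.0021, so the compression steel yields.
M_n = (A_s − A'_s) f_y (d − a/2) + A'_s f_y (d − d') = 616.2 × (31.9 − 6.315) + 130.2 × (31.9 − 2.1) = 15765.5 + 3880.0 = 19645.5 kip·in.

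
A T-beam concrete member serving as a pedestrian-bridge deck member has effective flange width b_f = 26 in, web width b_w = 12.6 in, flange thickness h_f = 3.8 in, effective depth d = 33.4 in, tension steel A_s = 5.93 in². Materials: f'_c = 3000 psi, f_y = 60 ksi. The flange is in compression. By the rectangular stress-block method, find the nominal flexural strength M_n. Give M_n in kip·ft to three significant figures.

Tension: T = A_s f_y = 5.93 × 60 = 355.8 kips.
Try a within the flange: a = T/(0.85 f'_c b_f) = 355.8/(0.85 × 3 × 26) = 5.367 in.
a = 5.367 > h_f = 3.8 in: the block extends into the web. Split into flange-overhang and web parts.
C_f = 0.85 f'_c (b_f − b_w) h_f = 0.85 × 3 × (26 − 12.6) × 3.8 = 129.8 kips.
Remaining web compression depth: a_w = (T − C_f)/(0.85 f'_c b_w) = (355.8 − 129.8)/(0.85 × 3 × 12.6) = 7.034 in.
M_n = C_f(d − h_f/2) + (T − C_f)(d − a_w/2) = 129.8 × (33.4 − 1.9) + 226 × (33.4 − 3.517) = 4088.7 + 6753.6 = 10842.3 kip·in.
M_n = 10842.3/12 = 903.53 kip·ft.

M_n ≈ 904 kip·ft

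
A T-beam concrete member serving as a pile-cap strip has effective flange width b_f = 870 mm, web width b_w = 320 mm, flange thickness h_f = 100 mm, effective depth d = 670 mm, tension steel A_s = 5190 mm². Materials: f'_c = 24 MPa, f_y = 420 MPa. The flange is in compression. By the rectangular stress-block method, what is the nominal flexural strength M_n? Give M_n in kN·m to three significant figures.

M_n ≈ 1320 kN·m

Tension: T = A_s f_y = 5190 × 420 = 2179800 N.
Try a within the flange: a = T/(0.85 f'_c b_f) = 2179800/(0.85 × 24 × 870) = 122.82 mm.
a = 122.82 > h_f = 100 mm: the block extends into the web. Split into flange-overhang and web parts.
C_f = 0.85 f'_c (b_f − b_w) h_f = 0.85 × 24 × (870 − 320) × 100 = 1122000 N.
Remaining web compression depth: a_w = (T − C_f)/(0.85 f'_c b_w) = (2179800 − 1122000)/(0.85 × 24 × 320) = 162.04 mm.
M_n = C_f(d − h_f/2) + (T − C_f)(d − a_w/2) = 1122000 × (670 − 50) + 1057800 × (670 − 81.02) = 695.64 + 623.02 = 1318.66 × 10⁶ N·mm.
M_n = 1318.66 kN·m.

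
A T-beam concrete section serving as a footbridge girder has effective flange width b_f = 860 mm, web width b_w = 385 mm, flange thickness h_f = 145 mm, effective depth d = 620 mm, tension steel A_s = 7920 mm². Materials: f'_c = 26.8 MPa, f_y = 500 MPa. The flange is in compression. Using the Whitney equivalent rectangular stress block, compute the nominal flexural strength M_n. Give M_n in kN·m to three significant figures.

M_n ≈ 2020 kN·m

Tension: T = A_s f_y = 7920 × 500 = 3960000 N.
Try a within the flange: a = T/(0.85 f'_c b_f) = 3960000/(0.85 × 26.8 × 860) = 202.14 mm.
a = 202.14 > h_f = 145 mm: the block extends into the web. Split into flange-overhang and web parts.
C_f = 0.85 f'_c (b_f − b_w) h_f = 0.85 × 26.8 × (860 − 385) × 145 = 1568973 N.
Remaining web compression depth: a_w = (T − C_f)/(0.85 f'_c b_w) = (3960000 − 1568973)/(0.85 × 26.8 × 385) = 272.63 mm.
M_n = C_f(d − h_f/2) + (T − C_f)(d − a_w/2) = 1568973 × (620 − 72.5) + 2391027 × (620 − 136.315) = 859.01 + 1156.50 = 2015.51 × 10⁶ N·mm.
M_n = 2015.51 kN·m.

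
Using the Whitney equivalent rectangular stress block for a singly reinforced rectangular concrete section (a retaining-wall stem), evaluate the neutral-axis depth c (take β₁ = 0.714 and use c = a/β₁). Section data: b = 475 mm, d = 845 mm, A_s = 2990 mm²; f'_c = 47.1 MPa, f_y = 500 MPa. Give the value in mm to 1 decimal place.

T = A_s f_y = 2990 × 500 = 1495000 N = 1495 kN.
Setting C = 0.85 f'_c a b equal to T: a = 1495000/(0.85 × 47.1 × 475) = 78.615 mm.
With β₁ = 0.714, c = a/β₁ = 78.615/0.714 = 110.1 mm.

c ≈ 110.1 mm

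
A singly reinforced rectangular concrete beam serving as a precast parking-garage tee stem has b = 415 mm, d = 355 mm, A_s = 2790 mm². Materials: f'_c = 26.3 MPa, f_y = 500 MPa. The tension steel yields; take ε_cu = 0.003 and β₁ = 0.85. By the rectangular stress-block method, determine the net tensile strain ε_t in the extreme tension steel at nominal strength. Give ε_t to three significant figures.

ε_t ≈ 0.00302

a = A_s f_y/(0.85 f'_c b) = 150.37 mm.
β₁ = 0.85, so c = a/β₁ = 150.37/0.85 = 176.91 mm.
From the linear strain diagram with ε_cu = 0.003: ε_t = 0.003 (d − c)/c = 0.003 × (355 − 176.91)/176.91 = 0.00302.
ε_t < 0.004 — the section is over-reinforced for flexure under ACI limits.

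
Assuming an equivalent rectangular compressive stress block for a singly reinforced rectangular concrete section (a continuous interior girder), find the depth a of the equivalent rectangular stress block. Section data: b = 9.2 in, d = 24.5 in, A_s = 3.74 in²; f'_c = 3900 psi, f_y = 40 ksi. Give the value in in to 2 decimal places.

T = A_s f_y = 3.74 × 40 = 149.6 kips.
a = T/(0.85 f'_c b) = 149.6/(0.85 × 3.9 × 9.2) = 4.91 in.

a ≈ 4.91 in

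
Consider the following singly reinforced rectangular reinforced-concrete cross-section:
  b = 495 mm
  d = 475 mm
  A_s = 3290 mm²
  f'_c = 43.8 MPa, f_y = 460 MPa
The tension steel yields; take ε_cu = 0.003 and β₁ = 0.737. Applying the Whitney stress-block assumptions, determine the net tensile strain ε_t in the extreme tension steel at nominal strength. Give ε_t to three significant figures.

ε_t ≈ 0.00979

a = A_s f_y/(0.85 f'_c b) = 82.12 mm.
β₁ = 0.737, so c = a/β₁ = 82.12/0.737 = 111.42 mm.
From the linear strain diagram with ε_cu = 0.003: ε_t = 0.003 (d − c)/c = 0.003 × (475 − 111.42)/111.42 = 0.00979.
Since ε_t ≥ 0.005, the section is tension-controlled.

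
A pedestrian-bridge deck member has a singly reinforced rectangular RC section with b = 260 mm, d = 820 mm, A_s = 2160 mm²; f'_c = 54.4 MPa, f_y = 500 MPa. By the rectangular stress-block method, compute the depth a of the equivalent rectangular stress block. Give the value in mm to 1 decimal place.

T = A_s f_y = 2160 × 500 = 1080000 N = 1080 kN.
Setting C = 0.85 f'_c a b equal to T: a = 1080000/(0.85 × 54.4 × 260) = 89.8 mm.

a ≈ 89.8 mm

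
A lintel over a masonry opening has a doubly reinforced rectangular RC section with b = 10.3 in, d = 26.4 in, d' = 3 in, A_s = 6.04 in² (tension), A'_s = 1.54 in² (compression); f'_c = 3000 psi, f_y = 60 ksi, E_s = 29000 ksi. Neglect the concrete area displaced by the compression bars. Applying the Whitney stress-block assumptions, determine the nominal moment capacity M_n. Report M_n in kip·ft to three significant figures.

Assume both steels yield.
a = (A_s − A'_s) f_y/(0.85 f'_c b) = (6.04 − 1.54) × 60/(0.85 × 3 × 10.3) = 10.280 in.
c = a/β₁ = 10.280/0.85 = 12.094 in; ε'_s = 0.003(c − d')/c = 0.0023 ≥ ε_y = 0.0021, so the compression steel yields.
M_n = (A_s − A'_s) f_y (d − a/2) + A'_s f_y (d − d') = 270 × (26.4 − 5.14) + 92.4 × (26.4 − 3) = 5740.2 + 2162.2 = 7902.4 kip·in = 7902.4/12 = 658.53 kip·ft.

M_n ≈ 659 kip·ft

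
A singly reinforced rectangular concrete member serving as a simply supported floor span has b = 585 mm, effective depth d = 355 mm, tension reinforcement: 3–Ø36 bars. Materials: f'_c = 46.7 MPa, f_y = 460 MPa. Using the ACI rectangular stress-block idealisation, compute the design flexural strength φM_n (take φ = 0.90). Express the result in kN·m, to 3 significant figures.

A_s = 3 × 1018 = 3054 mm².
T = A_s f_y = 3054 × 460 = 1404840 N = 1404.84 kN.
From C = T: a = T/(0.85 f'_c b) = 1404840/(0.85 × 46.7 × 585) = 60.50 mm.
M_n = T(d − a/2) = 1404.84 kN × (355 − 30.25) mm = 456.22 kN·m.
φM_n = 0.90 × 456.22 = 410.60 kN·m.

φM_n ≈ 411 kN·m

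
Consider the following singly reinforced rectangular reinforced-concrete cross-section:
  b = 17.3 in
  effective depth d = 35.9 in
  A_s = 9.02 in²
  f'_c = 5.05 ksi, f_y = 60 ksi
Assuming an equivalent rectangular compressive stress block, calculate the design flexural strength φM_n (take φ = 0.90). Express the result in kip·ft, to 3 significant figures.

T = A_s f_y = 9.02 × 60 = 541.2 kips.
a = T/(0.85 f'_c b) = 541.2/(0.85 × 5.05 × 17.3) = 7.288 in.
M_n = T(d − a/2) = 541.2 × (35.9 − 3.644) = 17456.9 kip·in = 17456.9/12 = 1454.74 kip·ft.
φM_n = 0.90 × 1454.74 = 1309.27 kip·ft.

φM_n ≈ 1310 kip·ft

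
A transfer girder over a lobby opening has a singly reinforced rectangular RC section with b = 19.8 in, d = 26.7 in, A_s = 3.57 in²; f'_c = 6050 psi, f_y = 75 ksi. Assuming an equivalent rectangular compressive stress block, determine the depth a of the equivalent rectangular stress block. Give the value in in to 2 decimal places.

a ≈ 2.63 in

T = A_s f_y = 3.57 × 75 = 267.75 kips.
a = T/(0.85 f'_c b) = 267.75/(0.85 × 6.05 × 19.8) = 2.63 in.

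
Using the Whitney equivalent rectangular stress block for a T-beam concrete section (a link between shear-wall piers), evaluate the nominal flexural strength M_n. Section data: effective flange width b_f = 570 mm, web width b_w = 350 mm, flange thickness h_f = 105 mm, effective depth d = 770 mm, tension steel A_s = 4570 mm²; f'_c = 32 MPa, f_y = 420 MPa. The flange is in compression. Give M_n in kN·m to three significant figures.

M_n ≈ 1360 kN·m

Tension: T = A_s f_y = 4570 × 420 = 1919400 N.
Try a within the flange: a = T/(0.85 f'_c b_f) = 1919400/(0.85 × 32 × 570) = 123.80 mm.
a = 123.80 > h_f = 105 mm: the block extends into the web. Split into flange-overhang and web parts.
C_f = 0.85 f'_c (b_f − b_w) h_f = 0.85 × 32 × (570 − 350) × 105 = 628320 N.
Remaining web compression depth: a_w = (T − C_f)/(0.85 f'_c b_w) = (1919400 − 628320)/(0.85 × 32 × 350) = 135.62 mm.
M_n = C_f(d − h_f/2) + (T − C_f)(d − a_w/2) = 628320 × (770 − 52.5) + 1291080 × (770 − 67.81) = 450.82 + 906.58 = 1357.40 × 10⁶ N·mm.
M_n = 1357.40 kN·m.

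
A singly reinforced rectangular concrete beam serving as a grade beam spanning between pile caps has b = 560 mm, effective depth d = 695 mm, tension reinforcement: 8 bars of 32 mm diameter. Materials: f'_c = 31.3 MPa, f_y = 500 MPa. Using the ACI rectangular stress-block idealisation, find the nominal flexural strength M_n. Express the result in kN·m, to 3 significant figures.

M_n ≈ 1890 kN·m

A_s = 8 × 804 = 6432 mm².
T = A_s f_y = 6432 × 500 = 3216000 N = 3216 kN.
From C = T: a = T/(0.85 f'_c b) = 3216000/(0.85 × 31.3 × 560) = 215.86 mm.
M_n = T(d − a/2) = 3216 kN × (695 − 107.93) mm = 1888.02 kN·m.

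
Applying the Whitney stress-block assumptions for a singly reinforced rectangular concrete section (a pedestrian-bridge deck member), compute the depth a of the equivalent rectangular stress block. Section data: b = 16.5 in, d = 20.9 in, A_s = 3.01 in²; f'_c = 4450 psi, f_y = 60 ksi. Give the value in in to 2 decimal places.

T = A_s f_y = 3.01 × 60 = 180.6 kips.
a = T/(0.85 f'_c b) = 180.6/(0.85 × 4.45 × 16.5) = 2.89 in.

a ≈ 2.89 in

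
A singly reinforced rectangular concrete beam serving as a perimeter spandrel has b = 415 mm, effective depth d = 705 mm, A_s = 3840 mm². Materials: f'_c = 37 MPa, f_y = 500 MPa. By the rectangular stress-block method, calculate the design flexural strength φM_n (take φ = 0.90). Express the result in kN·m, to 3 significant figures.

T = A_s f_y = 3840 × 500 = 1920000 N = 1920 kN.
From C = T: a = T/(0.85 f'_c b) = 1920000/(0.85 × 37 × 415) = 147.11 mm.
M_n = T(d − a/2) = 1920 kN × (705 − 73.555) mm = 1212.37 kN·m.
φM_n = 0.90 × 1212.37 = 1091.13 kN·m.

φM_n ≈ 1090 kN·m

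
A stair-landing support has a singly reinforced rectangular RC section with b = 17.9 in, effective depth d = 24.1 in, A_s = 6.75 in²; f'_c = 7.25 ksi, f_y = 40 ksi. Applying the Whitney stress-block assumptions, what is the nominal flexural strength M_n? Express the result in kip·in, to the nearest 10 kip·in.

M_n ≈ 6180 kip·in

T = A_s f_y = 6.75 × 40 = 270 kips.
a = T/(0.85 f'_c b) = 270/(0.85 × 7.25 × 17.9) = 2.448 in.
M_n = T(d − a/2) = 270 × (24.1 − 1.224) = 6176.5 kip·in.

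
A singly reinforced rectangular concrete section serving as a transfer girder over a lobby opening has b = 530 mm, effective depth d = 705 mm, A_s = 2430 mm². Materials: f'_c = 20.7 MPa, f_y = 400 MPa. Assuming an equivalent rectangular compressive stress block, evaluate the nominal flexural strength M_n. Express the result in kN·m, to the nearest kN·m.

M_n ≈ 635 kN·m

T = A_s f_y = 2430 × 400 = 972000 N = 972 kN.
From C = T: a = T/(0.85 f'_c b) = 972000/(0.85 × 20.7 × 530) = 104.23 mm.
M_n = T(d − a/2) = 972 kN × (705 − 52.115) mm = 634.60 kN·m.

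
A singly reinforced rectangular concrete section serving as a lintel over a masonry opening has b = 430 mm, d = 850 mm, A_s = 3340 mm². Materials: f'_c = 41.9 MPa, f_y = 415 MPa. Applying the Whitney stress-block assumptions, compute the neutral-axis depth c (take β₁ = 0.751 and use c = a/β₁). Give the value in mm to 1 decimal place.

T = A_s f_y = 3340 × 415 = 1386100 N = 1386.1 kN.
Setting C = 0.85 f'_c a b equal to T: a = 1386100/(0.85 × 41.9 × 430) = 90.509 mm.
With β₁ = 0.751, c = a/β₁ = 90.509/0.751 = 120.5 mm.

c ≈ 120.5 mm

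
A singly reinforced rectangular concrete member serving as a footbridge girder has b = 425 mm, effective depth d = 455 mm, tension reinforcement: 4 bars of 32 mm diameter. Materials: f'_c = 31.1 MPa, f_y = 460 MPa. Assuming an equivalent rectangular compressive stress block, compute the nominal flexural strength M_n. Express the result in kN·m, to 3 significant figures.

A_s = 4 × 804 = 3216 mm².
T = A_s f_y = 3216 × 460 = 1479360 N = 1479.36 kN.
From C = T: a = T/(0.85 f'_c b) = 1479360/(0.85 × 31.1 × 425) = 131.68 mm.
M_n = T(d − a/2) = 1479.36 kN × (455 − 65.84) mm = 575.71 kN·m.

M_n ≈ 576 kN·m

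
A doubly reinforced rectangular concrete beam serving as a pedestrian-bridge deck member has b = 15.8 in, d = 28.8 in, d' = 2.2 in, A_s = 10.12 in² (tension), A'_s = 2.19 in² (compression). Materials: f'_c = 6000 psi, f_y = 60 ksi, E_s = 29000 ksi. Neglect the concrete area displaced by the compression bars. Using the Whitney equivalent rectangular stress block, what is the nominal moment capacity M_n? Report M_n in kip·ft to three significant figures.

Assume both steels yield.
a = (A_s − A'_s) f_y/(0.85 f'_c b) = (10.12 − 2.19) × 60/(0.85 × 6 × 15.8) = 5.905 in.
c = a/β₁ = 5.905/0.75 = 7.873 in; ε'_s = 0.003(c − d')/c = 0.0022 ≥ ε_y = 0.0021, so the compression steel yields.
M_n = (A_s − A'_s) f_y (d − a/2) + A'_s f_y (d − d') = 475.8 × (28.8 − 2.9525) + 131.4 × (28.8 − 2.2) = 12298.2 + 3495.2 = 15793.4 kip·in = 15793.4/12 = 1316.12 kip·ft.

M_n ≈ 1320 kip·ft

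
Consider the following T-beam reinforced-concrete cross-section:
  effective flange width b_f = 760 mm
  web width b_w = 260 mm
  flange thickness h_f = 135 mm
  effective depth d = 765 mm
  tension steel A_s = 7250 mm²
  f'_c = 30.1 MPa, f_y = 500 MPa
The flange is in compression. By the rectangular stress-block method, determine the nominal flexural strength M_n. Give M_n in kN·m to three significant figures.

Tension: T = A_s f_y = 7250 × 500 = 3625000 N.
Try a within the flange: a = T/(0.85 f'_c b_f) = 3625000/(0.85 × 30.1 × 760) = 186.43 mm.
a = 186.43 > h_f = 135 mm: the block extends into the web. Split into flange-overhang and web parts.
C_f = 0.85 f'_c (b_f − b_w) h_f = 0.85 × 30.1 × (760 − 260) × 135 = 1726988 N.
Remaining web compression depth: a_w = (T − C_f)/(0.85 f'_c b_w) = (3625000 − 1726988)/(0.85 × 30.1 × 260) = 285.33 mm.
M_n = C_f(d − h_f/2) + (T − C_f)(d − a_w/2) = 1726988 × (765 − 67.5) + 1898012 × (765 − 142.665) = 1204.57 + 1181.20 = 2385.77 × 10⁶ N·mm.
M_n = 2385.77 kN·m.

M_n ≈ 2390 kN·m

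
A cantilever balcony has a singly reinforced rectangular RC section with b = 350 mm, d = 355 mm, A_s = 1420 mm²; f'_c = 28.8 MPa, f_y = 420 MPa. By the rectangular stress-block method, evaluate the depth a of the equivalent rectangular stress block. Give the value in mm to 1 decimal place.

T = A_s f_y = 1420 × 420 = 596400 N = 596.4 kN.
Setting C = 0.85 f'_c a b equal to T: a = 596400/(0.85 × 28.8 × 350) = 69.6 mm.

a ≈ 69.6 mm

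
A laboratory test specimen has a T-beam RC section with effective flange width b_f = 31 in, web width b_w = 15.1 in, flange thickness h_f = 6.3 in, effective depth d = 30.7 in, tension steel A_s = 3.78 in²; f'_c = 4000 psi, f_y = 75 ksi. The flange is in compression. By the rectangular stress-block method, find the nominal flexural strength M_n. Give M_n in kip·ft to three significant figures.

M_n ≈ 694 kip·ft

Tension: T = A_s f_y = 3.78 × 75 = 283.5 kips.
Try a within the flange: a = T/(0.85 f'_c b_f) = 283.5/(0.85 × 4 × 31) = 2.690 in.
Since a = 2.690 ≤ h_f = 6.3 in, the stress block lies entirely in the flange; analyse as a rectangular beam of width b_f.
M_n = T(d − a/2) = 283.5 × (30.7 − 1.345) = 8322.1 kip·in.
M_n = 8322.1/12 = 693.51 kip·ft.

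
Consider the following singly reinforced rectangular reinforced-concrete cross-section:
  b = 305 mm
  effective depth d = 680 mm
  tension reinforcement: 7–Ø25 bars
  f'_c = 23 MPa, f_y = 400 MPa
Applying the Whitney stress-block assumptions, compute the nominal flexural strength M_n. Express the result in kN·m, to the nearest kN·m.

M_n ≈ 776 kN·m

A_s = 7 × 491 = 3437 mm².
T = A_s f_y = 3437 × 400 = 1374800 N = 1374.8 kN.
From C = T: a = T/(0.85 f'_c b) = 1374800/(0.85 × 23 × 305) = 230.56 mm.
M_n = T(d − a/2) = 1374.8 kN × (680 − 115.28) mm = 776.38 kN·m.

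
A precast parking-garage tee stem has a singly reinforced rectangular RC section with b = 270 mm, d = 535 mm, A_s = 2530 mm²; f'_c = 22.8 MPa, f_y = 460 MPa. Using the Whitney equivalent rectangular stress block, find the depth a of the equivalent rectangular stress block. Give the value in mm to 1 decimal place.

a ≈ 222.4 mm

T = A_s f_y = 2530 × 460 = 1163800 N = 1163.8 kN.
Setting C = 0.85 f'_c a b equal to T: a = 1163800/(0.85 × 22.8 × 270) = 222.4 mm.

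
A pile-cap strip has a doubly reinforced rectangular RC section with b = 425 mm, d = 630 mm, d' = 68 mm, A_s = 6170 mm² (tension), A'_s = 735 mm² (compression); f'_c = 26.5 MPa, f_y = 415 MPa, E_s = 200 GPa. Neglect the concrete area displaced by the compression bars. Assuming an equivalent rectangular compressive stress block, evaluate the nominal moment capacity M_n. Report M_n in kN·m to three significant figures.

Assume both tension and compression steel yield.
Net tension couple steel: A_s − A'_s = 5435 mm².
a = (A_s − A'_s) f_y / (0.85 f'_c b) = 2255525/(0.85 × 26.5 × 425) = 235.61 mm.
c = a/β₁ = 235.61/0.85 = 277.19 mm; ε'_s = 0.003(c − d')/c = 0.0023 ≥ f_y/E_s = 0.0021, so compression steel does yield.
M_n = (A_s − A'_s) f_y (d − a/2) + A'_s f_y (d − d') = [2255525 × (630 − 117.805) + 305025 × (630 − 68)] × 10⁻⁶ = 1155.27 + 171.42 = 1326.69 kN·m.

M_n ≈ 1330 kN·m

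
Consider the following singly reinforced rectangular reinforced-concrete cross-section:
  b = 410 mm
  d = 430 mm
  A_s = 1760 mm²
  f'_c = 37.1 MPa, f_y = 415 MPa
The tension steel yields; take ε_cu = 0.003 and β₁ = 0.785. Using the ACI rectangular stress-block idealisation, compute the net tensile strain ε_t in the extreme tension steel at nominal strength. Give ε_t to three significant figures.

a = A_s f_y/(0.85 f'_c b) = 56.49 mm.
β₁ = 0.785, so c = a/β₁ = 56.49/0.785 = 71.96 mm.
From the linear strain diagram with ε_cu = 0.003: ε_t = 0.003 (d − c)/c = 0.003 × (430 − 71.96)/71.96 = 0.0149.
Since ε_t ≥ 0.005, the section is tension-controlled.

ε_t ≈ 0.0149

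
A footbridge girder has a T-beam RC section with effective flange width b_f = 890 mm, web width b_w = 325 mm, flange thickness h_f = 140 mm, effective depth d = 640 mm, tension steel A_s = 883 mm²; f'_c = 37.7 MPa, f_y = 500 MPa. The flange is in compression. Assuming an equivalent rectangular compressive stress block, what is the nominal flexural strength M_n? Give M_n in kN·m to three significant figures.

Tension: T = A_s f_y = 883 × 500 = 441500 N.
Try a within the flange: a = T/(0.85 f'_c b_f) = 441500/(0.85 × 37.7 × 890) = 15.48 mm.
Since a = 15.48 ≤ h_f = 140 mm, the stress block lies entirely in the flange; analyse as a rectangular beam of width b_f.
M_n = T(d − a/2) = 441500 × (640 − 7.74) = 279.14 × 10⁶ N·mm.
M_n = 279.14 kN·m.

M_n ≈ 279 kN·m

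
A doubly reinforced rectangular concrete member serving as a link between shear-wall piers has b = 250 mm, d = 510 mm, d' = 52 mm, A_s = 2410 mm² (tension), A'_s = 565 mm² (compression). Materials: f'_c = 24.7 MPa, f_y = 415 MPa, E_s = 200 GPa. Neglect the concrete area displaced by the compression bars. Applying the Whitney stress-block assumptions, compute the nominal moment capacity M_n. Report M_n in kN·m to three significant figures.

M_n ≈ 442 kN·m

Assume both tension and compression steel yield.
Net tension couple steel: A_s − A'_s = 1845 mm².
a = (A_s − A'_s) f_y / (0.85 f'_c b) = 765675/(0.85 × 24.7 × 250) = 145.88 mm.
c = a/β₁ = 145.88/0.85 = 171.62 mm; ε'_s = 0.003(c − d')/c = 0.0021 ≥ f_y/E_s = 0.0021, so compression steel does yield.
M_n = (A_s − A'_s) f_y (d − a/2) + A'_s f_y (d − d') = [765675 × (510 − 72.94) + 234475 × (510 − 52)] × 10⁻⁶ = 334.65 + 107.39 = 442.04 kN·m.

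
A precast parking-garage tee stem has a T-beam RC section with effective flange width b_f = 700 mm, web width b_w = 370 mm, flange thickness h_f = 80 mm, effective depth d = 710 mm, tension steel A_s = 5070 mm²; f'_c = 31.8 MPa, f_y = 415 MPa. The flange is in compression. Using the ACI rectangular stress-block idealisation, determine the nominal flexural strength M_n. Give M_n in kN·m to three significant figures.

Tension: T = A_s f_y = 5070 × 415 = 2104050 N.
Try a within the flange: a = T/(0.85 f'_c b_f) = 2104050/(0.85 × 31.8 × 700) = 111.20 mm.
a = 111.20 > h_f = 80 mm: the block extends into the web. Split into flange-overhang and web parts.
C_f = 0.85 f'_c (b_f − b_w) h_f = 0.85 × 31.8 × (700 − 370) × 80 = 713592 N.
Remaining web compression depth: a_w = (T − C_f)/(0.85 f'_c b_w) = (2104050 − 713592)/(0.85 × 31.8 × 370) = 139.03 mm.
M_n = C_f(d − h_f/2) + (T − C_f)(d − a_w/2) = 713592 × (710 − 40) + 1390458 × (710 − 69.515) = 478.11 + 890.57 = 1368.68 × 10⁶ N·mm.
M_n = 1368.68 kN·m.

M_n ≈ 1370 kN·m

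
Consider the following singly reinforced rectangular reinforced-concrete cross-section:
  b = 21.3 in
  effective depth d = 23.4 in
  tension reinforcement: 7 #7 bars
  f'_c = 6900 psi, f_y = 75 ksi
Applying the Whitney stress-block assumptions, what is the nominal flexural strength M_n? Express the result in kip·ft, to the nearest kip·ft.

A_s = 7 × 0.6 = 4.2 in².
T = A_s f_y = 4.2 × 75 = 315 kips.
a = T/(0.85 f'_c b) = 315/(0.85 × 6.9 × 21.3) = 2.522 in.
M_n = T(d − a/2) = 315 × (23.4 − 1.261) = 6973.8 kip·in = 6973.8/12 = 581.15 kip·ft.

M_n ≈ 581 kip·ft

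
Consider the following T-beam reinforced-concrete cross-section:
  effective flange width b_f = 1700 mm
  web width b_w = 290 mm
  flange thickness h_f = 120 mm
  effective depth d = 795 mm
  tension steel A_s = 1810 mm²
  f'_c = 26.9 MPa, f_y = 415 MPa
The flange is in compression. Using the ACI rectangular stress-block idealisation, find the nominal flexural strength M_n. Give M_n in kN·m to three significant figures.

M_n ≈ 590 kN·m

Tension: T = A_s f_y = 1810 × 415 = 751150 N.
Try a within the flange: a = T/(0.85 f'_c b_f) = 751150/(0.85 × 26.9 × 1700) = 19.32 mm.
Since a = 19.32 ≤ h_f = 120 mm, the stress block lies entirely in the flange; analyse as a rectangular beam of width b_f.
M_n = T(d − a/2) = 751150 × (795 − 9.66) = 589.91 × 10⁶ N·mm.
M_n = 589.91 kN·m.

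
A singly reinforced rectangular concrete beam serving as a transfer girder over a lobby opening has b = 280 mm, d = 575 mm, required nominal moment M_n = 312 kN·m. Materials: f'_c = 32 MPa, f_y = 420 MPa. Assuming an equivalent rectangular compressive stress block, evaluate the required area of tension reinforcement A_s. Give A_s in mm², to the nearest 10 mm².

A_s ≈ 1380 mm²

With M_n = 0.85 f'_c a b (d − a/2), solve the quadratic for a:
a = d − √(d² − 2M_n/(0.85 f'_c b)) = 575 − √(575² − 2 × 312×10⁶/(0.85 × 32 × 280)) = 76.31 mm.
A_s = 0.85 f'_c a b / f_y = 0.85 × 32 × 76.31 × 280 / 420 = 1383.8 mm².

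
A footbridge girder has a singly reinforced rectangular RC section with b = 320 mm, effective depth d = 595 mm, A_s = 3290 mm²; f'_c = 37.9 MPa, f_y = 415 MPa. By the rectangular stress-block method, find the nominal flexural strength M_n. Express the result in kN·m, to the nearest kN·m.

T = A_s f_y = 3290 × 415 = 1365350 N = 1365.35 kN.
From C = T: a = T/(0.85 f'_c b) = 1365350/(0.85 × 37.9 × 320) = 132.45 mm.
M_n = T(d − a/2) = 1365.35 kN × (595 − 66.225) mm = 721.96 kN·m.

M_n ≈ 722 kN·m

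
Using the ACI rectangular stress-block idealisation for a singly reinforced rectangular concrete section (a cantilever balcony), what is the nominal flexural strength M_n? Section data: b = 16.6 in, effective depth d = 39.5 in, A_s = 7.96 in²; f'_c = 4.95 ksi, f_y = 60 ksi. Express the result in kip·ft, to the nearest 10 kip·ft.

T = A_s f_y = 7.96 × 60 = 477.6 kips.
a = T/(0.85 f'_c b) = 477.6/(0.85 × 4.95 × 16.6) = 6.838 in.
M_n = T(d − a/2) = 477.6 × (39.5 − 3.419) = 17232.3 kip·in = 17232.3/12 = 1436.03 kip·ft.

M_n ≈ 1440 kip·ft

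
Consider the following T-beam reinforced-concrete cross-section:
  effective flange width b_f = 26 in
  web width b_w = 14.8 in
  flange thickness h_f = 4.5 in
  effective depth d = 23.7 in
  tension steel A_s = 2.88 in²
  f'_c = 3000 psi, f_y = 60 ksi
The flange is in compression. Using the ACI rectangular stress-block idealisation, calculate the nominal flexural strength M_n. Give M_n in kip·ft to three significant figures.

M_n ≈ 323 kip·ft

Tension: T = A_s f_y = 2.88 × 60 = 172.8 kips.
Try a within the flange: a = T/(0.85 f'_c b_f) = 172.8/(0.85 × 3 × 26) = 2.606 in.
Since a = 2.606 ≤ h_f = 4.5 in, the stress block lies entirely in the flange; analyse as a rectangular beam of width b_f.
M_n = T(d − a/2) = 172.8 × (23.7 − 1.303) = 3870.2 kip·in.
M_n = 3870.2/12 = 322.52 kip·ft.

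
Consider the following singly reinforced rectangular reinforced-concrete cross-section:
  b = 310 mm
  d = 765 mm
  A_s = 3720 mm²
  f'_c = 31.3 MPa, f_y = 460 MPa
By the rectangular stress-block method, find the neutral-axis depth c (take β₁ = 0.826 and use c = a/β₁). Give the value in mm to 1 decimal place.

T = A_s f_y = 3720 × 460 = 1711200 N = 1711.2 kN.
Setting C = 0.85 f'_c a b equal to T: a = 1711200/(0.85 × 31.3 × 310) = 207.480 mm.
With β₁ = 0.826, c = a/β₁ = 207.480/0.826 = 251.2 mm.

c ≈ 251.2 mm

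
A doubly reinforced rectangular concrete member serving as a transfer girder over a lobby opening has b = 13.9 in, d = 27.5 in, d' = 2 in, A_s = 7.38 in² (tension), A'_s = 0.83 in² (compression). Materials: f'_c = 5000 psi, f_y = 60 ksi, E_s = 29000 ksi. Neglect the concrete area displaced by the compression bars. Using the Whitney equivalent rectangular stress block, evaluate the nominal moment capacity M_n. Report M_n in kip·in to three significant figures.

M_n ≈ 10800 kip·in

Assume both steels yield.
a = (A_s − A'_s) f_y/(0.85 f'_c b) = (7.38 − 0.83) × 60/(0.85 × 5 × 13.9) = 6.653 in.
c = a/β₁ = 6.653/0.8 = 8.316 in; ε'_s = 0.003(c − d')/c = 0.0023 ≥ ε_y = 0.0021, so the compression steel yields.
M_n = (A_s − A'_s) f_y (d − a/2) + A'_s f_y (d − d') = 393 × (27.5 − 3.3265) + 49.8 × (27.5 − 2) = 9500.2 + 1269.9 = 10770.1 kip·in.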